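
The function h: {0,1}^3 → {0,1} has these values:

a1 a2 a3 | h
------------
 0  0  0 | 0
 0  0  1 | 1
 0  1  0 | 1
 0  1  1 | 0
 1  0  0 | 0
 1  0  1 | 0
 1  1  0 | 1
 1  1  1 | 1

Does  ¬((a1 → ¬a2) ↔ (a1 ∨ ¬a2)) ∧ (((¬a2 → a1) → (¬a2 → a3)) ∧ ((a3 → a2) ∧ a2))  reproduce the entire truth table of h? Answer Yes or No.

No

Check the formula against h row by row:
  a1=0, a2=0, a3=0: formula gives 0, h = 0 ✓
  a1=0, a2=0, a3=1: formula gives 0, but h = 1 ✗
Row (0,0,1) is a counterexample, so the formula is not equivalent to h.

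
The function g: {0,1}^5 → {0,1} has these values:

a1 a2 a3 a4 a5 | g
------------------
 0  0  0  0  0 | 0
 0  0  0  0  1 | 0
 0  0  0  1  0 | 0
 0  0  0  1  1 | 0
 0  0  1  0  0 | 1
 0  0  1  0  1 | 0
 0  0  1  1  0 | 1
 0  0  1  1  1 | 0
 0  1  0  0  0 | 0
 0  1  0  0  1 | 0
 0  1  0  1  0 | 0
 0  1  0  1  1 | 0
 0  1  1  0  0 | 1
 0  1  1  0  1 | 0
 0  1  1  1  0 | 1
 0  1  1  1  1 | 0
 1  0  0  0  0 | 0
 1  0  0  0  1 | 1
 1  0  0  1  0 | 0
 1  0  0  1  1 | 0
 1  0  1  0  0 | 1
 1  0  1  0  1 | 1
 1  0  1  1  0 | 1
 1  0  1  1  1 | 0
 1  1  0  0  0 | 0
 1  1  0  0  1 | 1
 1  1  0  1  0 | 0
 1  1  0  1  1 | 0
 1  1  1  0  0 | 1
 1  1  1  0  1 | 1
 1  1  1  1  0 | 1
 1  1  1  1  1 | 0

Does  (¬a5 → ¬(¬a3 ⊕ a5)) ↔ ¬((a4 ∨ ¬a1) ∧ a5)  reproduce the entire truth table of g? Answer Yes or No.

Yes

Check the formula against g row by row:
  a1=0, a2=0, a3=0, a4=0, a5=0: formula gives 0, g = 0 ✓
  a1=0, a2=0, a3=0, a4=0, a5=1: formula gives 0, g = 0 ✓
  a1=0, a2=0, a3=0, a4=1, a5=0: formula gives 0, g = 0 ✓
  a1=0, a2=0, a3=0, a4=1, a5=1: formula gives 0, g = 0 ✓
  … (the remaining 28 rows also agree.)
No disagreement on any input; they are logically equivalent.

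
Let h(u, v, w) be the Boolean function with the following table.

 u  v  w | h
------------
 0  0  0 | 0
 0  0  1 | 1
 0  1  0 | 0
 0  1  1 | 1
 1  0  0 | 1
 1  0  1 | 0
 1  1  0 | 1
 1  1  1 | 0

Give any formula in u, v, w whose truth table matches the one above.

h=1 on 4 inputs: (0,0,1), (0,1,1), (1,0,0), (1,1,0). Reading each as a conjunction of literals (¬u·¬v·w, ¬u·v·w, u·¬v·¬w, u·v·¬w) and taking the OR gives the canonical DNF.

h(u, v, w) = ((((NOT u AND NOT v) AND w) OR ((NOT u AND v) AND w)) OR ((u AND NOT v) AND NOT w)) OR ((u AND v) AND NOT w)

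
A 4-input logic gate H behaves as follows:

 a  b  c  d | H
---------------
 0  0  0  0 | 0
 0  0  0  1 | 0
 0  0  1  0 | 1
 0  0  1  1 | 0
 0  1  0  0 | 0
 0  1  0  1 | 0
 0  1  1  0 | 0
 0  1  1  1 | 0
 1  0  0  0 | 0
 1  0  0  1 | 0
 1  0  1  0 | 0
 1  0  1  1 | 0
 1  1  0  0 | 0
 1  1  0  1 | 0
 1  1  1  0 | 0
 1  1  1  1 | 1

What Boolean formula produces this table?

H(a, b, c, d) = (((NOT a AND NOT b) AND c) AND NOT d) OR (((a AND b) AND c) AND d)

Collect the rows where H=1 — (0,0,1,0), (1,1,1,1) — and write one minterm per row: ¬a·¬b·c·¬d, a·b·c·d. Their union (logical OR) reproduces the table exactly.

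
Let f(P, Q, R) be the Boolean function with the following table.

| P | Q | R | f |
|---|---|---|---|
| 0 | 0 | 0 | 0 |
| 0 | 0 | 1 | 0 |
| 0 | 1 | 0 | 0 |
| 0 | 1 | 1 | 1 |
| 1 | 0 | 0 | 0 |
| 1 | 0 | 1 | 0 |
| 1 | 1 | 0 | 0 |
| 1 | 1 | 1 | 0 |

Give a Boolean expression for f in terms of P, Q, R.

f(P, Q, R) = (not P and Q) and R

Only row (0,1,1) gives 1. That row's minterm ¬P·Q·R is f directly.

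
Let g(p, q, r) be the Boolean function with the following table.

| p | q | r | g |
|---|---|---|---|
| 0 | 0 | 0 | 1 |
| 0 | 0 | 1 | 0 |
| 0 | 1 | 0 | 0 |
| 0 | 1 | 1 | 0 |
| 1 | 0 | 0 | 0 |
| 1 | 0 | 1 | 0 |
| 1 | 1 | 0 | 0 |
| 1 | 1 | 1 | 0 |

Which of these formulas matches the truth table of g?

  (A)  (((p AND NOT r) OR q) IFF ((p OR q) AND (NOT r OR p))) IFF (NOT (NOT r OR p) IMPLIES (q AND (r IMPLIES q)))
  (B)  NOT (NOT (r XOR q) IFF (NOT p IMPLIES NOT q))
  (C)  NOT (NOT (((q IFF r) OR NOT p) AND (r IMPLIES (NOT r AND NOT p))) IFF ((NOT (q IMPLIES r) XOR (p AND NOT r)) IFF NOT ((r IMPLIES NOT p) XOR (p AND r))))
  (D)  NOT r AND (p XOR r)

C

(A) fails at (0,1,0): the formula yields 1, g is 0.
(B) fails at (0,0,0): the formula yields 0, g is 1.
(D) fails at (0,0,0): the formula yields 0, g is 1.
Only (C) survives; checking it on all 8 rows confirms it matches g.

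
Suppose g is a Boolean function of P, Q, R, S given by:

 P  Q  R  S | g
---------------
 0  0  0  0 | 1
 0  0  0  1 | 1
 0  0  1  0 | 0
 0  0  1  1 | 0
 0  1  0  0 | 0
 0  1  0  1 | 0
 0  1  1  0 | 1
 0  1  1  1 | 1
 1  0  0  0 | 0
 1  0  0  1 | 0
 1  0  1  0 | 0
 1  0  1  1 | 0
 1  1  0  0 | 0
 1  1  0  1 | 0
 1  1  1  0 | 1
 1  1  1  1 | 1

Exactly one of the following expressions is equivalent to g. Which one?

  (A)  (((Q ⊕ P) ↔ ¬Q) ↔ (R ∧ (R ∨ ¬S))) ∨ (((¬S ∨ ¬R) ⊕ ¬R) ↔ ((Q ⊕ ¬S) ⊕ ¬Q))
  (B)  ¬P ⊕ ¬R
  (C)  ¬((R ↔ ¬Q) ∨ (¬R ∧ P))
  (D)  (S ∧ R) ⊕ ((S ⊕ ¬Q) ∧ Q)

(A) fails at (0,1,0,0): the formula yields 1, g is 0.
(B) fails at (0,0,0,0): the formula yields 0, g is 1.
(D) fails at (0,0,0,0): the formula yields 0, g is 1.
That leaves (C). Evaluating it on every row reproduces the table of g exactly.

C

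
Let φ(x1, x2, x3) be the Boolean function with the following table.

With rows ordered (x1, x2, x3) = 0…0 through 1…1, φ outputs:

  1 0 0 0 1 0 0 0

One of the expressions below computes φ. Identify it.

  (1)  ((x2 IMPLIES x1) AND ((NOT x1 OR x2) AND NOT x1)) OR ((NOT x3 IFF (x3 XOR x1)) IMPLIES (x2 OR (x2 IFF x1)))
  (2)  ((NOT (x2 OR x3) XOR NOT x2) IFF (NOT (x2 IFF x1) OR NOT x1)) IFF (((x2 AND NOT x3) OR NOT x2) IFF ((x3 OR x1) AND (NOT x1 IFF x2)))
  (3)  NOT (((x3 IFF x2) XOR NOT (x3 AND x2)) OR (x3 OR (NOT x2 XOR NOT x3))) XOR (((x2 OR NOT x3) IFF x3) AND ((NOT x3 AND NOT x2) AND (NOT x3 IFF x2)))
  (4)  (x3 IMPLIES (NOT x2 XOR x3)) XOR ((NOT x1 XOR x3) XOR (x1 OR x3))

3

(1): at (0,0,1) it gives 1, but φ = 0 — eliminated.
(2): at (0,1,0) it gives 1, but φ = 0 — eliminated.
(4): at (0,0,0) it gives 0, but φ = 1 — eliminated.
(3) is the remaining candidate, and it agrees with φ on all 8 inputs.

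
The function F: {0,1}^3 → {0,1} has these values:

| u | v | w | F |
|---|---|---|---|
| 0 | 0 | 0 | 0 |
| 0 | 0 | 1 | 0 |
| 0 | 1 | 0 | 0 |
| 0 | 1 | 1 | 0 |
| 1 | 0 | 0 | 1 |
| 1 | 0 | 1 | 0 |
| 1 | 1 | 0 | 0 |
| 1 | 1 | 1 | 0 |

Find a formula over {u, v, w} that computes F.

F is 1 on exactly one input, (1,0,0), whose minterm is u·¬v·¬w. So F is just that conjunction.

F(u, v, w) = (u AND NOT v) AND NOT w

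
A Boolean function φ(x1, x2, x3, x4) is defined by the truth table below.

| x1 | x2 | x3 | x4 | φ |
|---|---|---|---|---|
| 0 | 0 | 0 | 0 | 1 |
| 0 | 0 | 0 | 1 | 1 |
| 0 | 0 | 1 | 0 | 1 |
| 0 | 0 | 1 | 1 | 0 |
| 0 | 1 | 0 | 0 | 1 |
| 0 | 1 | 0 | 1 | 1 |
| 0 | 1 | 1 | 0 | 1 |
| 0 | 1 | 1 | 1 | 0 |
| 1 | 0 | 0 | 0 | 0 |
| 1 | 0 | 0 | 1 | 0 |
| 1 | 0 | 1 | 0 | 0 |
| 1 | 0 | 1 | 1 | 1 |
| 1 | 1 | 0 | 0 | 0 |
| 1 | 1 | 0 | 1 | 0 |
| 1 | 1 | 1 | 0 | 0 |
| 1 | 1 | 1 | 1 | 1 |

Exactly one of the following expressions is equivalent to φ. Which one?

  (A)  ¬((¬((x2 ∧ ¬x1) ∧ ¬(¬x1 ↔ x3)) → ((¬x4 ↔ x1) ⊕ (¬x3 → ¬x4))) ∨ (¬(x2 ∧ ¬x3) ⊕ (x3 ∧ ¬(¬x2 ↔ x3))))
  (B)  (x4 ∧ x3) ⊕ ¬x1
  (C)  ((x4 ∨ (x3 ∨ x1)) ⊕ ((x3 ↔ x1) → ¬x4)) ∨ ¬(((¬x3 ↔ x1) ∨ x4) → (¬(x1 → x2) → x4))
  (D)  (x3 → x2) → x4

(A) fails at (0,0,0,0): the formula yields 0, φ is 1.
(C) fails at (0,0,1,0): the formula yields 0, φ is 1.
(D) fails at (0,0,0,0): the formula yields 0, φ is 1.
That leaves (B). Evaluating it on every row reproduces the table of φ exactly.

B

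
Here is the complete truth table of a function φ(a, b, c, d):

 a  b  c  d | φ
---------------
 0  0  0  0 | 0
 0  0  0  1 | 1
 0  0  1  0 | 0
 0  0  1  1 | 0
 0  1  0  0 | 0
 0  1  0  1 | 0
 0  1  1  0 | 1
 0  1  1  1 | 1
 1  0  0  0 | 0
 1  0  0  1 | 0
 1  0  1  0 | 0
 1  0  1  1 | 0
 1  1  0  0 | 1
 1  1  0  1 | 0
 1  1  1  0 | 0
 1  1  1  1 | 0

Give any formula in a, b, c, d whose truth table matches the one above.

φ(a, b, c, d) = (((((not a and not b) and not c) and d) or (((not a and b) and c) and not d)) or (((not a and b) and c) and d)) or (((a and b) and not c) and not d)

Collect the rows where φ=1 — (0,0,0,1), (0,1,1,0), (0,1,1,1), (1,1,0,0) — and write one minterm per row: ¬a·¬b·¬c·d, ¬a·b·c·¬d, ¬a·b·c·d, a·b·¬c·¬d. Their union (logical OR) reproduces the table exactly.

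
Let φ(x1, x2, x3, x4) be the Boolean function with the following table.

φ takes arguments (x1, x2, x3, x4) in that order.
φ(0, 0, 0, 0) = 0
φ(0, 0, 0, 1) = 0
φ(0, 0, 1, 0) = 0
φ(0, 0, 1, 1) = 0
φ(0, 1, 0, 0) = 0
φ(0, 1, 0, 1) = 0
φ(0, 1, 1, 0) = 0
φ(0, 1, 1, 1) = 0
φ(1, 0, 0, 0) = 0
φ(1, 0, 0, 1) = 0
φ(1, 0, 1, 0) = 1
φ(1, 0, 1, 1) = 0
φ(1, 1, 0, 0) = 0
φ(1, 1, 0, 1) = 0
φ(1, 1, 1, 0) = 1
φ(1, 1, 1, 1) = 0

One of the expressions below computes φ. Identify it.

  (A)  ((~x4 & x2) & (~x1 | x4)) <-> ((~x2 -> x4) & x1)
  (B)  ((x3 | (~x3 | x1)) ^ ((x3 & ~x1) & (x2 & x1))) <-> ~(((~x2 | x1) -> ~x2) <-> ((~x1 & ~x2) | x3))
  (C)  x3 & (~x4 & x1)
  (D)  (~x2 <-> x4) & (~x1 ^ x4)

(A): at (0,0,0,0) it gives 1, but φ = 0 — eliminated.
(B): at (0,1,0,0) it gives 1, but φ = 0 — eliminated.
(D): at (0,1,0,0) it gives 1, but φ = 0 — eliminated.
(C) is the remaining candidate, and it agrees with φ on all 16 inputs.

C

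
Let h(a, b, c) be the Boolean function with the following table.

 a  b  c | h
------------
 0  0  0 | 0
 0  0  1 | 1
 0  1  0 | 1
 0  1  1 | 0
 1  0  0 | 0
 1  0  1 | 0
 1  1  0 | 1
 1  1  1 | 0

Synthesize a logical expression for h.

The 1-rows are (0,0,1), (0,1,0), (1,1,0). Each contributes one minterm — ¬a·¬b·c; ¬a·b·¬c; a·b·¬c — and their disjunction is a sum-of-products form of h.

h(a, b, c) = (((~a & ~b) & c) | ((~a & b) & ~c)) | ((a & b) & ~c)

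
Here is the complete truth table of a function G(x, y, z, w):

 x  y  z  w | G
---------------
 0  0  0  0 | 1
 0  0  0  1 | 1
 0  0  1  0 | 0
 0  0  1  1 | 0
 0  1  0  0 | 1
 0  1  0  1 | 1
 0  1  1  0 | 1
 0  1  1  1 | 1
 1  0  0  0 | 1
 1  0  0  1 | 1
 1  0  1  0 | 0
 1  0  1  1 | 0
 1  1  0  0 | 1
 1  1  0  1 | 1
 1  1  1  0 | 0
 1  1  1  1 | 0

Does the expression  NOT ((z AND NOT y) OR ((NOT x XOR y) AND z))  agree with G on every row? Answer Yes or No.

Check the formula against G row by row:
  x=0, y=0, z=0, w=0: formula gives 1, G = 1 ✓
  x=0, y=0, z=0, w=1: formula gives 1, G = 1 ✓
  x=0, y=0, z=1, w=0: formula gives 0, G = 0 ✓
  x=0, y=0, z=1, w=1: formula gives 0, G = 0 ✓
  …and likewise for the remaining 12 rows.
No disagreement on any input; they are logically equivalent.

Yes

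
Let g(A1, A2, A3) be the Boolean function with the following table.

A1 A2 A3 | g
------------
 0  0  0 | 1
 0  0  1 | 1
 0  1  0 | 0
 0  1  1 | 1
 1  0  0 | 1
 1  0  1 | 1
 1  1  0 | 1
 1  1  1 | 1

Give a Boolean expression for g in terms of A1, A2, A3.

g(A1, A2, A3) = NOT ((NOT A1 AND A2) AND NOT A3)

g is 0 on exactly one input, (0,1,0), whose minterm is ¬A1·A2·¬A3. So g is the negation of that single conjunction.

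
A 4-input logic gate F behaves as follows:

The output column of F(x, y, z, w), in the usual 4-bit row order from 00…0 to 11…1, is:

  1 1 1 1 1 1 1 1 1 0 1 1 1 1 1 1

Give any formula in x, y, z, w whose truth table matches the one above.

F(x, y, z, w) = NOT (((x AND NOT y) AND NOT z) AND w)

F is 0 on exactly one input, (1,0,0,1), whose minterm is x·¬y·¬z·w. So F is the negation of that single conjunction.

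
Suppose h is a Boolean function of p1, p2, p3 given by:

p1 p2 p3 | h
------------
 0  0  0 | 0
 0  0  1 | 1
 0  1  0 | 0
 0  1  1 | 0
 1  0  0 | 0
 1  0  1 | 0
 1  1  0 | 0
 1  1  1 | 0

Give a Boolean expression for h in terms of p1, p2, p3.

h(p1, p2, p3) = (p1' · p2') · p3

h is 1 on exactly one input, (0,0,1), whose minterm is ¬p1·¬p2·p3. So h is just that conjunction.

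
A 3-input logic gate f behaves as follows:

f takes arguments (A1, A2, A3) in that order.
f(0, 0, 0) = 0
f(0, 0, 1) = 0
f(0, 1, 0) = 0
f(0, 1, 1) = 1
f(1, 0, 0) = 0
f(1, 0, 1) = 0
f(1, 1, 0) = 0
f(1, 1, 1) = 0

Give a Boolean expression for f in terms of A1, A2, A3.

f(A1, A2, A3) = (NOT A1 AND A2) AND A3

Only row (0,1,1) gives 1. That row's minterm ¬A1·A2·A3 is f directly.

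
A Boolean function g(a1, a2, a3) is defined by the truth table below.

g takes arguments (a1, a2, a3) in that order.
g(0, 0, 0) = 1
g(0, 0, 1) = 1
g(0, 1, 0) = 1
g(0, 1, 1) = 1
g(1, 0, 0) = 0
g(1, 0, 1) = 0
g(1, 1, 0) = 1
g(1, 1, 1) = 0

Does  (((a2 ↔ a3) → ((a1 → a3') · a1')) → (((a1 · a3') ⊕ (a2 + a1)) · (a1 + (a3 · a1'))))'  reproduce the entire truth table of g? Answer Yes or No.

No

Test each input against both g and the formula:
  a1=0, a2=0, a3=0: formula gives 1, g = 1 ✓
  a1=0, a2=0, a3=1: formula gives 1, g = 1 ✓
  a1=0, a2=1, a3=0: formula gives 1, g = 1 ✓
  a1=0, a2=1, a3=1: formula gives 0, but g = 1 ✗
Row (0,1,1) is a counterexample, so the formula is not equivalent to g.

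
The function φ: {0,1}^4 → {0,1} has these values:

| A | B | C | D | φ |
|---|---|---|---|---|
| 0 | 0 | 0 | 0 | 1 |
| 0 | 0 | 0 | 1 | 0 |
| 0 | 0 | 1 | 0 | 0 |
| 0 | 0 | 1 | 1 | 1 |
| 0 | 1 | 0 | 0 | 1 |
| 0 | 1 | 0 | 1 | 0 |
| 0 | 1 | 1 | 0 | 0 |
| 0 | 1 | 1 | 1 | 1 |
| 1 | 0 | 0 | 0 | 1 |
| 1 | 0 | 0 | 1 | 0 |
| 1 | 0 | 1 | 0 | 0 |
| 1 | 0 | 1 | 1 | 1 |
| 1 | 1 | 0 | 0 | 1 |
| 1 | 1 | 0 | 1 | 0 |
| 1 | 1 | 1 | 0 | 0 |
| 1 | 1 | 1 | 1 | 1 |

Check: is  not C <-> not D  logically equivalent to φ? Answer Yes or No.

Yes

Evaluate not C <-> not D on each row and compare to φ:
  A=0, B=0, C=0, D=0: formula gives 1, φ = 1 ✓
  A=0, B=0, C=0, D=1: formula gives 0, φ = 0 ✓
  A=0, B=0, C=1, D=0: formula gives 0, φ = 0 ✓
  A=0, B=0, C=1, D=1: formula gives 1, φ = 1 ✓
  …and likewise for the remaining 12 rows.
Every row agrees, so the formula is equivalent.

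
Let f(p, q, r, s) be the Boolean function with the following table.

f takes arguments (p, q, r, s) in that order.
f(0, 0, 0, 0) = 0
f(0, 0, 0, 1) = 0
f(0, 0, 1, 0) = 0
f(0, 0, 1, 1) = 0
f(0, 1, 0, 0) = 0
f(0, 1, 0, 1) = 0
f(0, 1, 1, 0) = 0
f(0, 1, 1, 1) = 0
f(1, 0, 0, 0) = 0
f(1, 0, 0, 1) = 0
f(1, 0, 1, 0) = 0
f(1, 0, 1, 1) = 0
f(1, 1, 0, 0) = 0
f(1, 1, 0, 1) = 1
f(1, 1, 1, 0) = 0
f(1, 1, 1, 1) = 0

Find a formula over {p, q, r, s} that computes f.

f(p, q, r, s) = ((p ∧ q) ∧ ¬r) ∧ s

Only row (1,1,0,1) gives 1. That row's minterm p·q·¬r·s is f directly.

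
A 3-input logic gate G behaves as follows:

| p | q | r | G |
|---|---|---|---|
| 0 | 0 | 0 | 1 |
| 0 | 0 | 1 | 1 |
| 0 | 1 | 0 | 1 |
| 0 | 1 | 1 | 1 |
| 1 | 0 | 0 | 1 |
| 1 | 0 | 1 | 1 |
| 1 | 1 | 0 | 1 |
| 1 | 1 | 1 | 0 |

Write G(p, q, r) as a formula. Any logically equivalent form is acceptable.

G(p, q, r) = NOT ((p AND q) AND r)

The output is 0 only when every input is 1 — NAND of all inputs.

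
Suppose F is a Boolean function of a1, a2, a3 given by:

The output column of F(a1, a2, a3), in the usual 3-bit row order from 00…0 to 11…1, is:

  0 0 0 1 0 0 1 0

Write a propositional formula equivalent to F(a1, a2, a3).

F(a1, a2, a3) = ((~a1 & a2) & a3) | ((a1 & a2) & ~a3)

Collect the rows where F=1 — (0,1,1), (1,1,0) — and write one minterm per row: ¬a1·a2·a3, a1·a2·¬a3. Their union (logical OR) reproduces the table exactly.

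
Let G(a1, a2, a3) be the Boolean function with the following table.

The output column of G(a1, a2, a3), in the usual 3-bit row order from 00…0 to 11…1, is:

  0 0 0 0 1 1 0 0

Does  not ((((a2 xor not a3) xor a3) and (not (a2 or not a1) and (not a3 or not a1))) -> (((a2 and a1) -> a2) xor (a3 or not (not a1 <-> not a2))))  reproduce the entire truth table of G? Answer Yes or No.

No

Evaluate not ((((a2 xor not a3) xor a3) and (not (a2 or not a1) and (not a3 or not a1))) -> (((a2 and a1) -> a2) xor (a3 or not (not a1 <-> not a2)))) on each row and compare to G:
  a1=0, a2=0, a3=0: formula gives 0, G = 0 ✓
  a1=0, a2=0, a3=1: formula gives 0, G = 0 ✓
  a1=0, a2=1, a3=0: formula gives 0, G = 0 ✓
  a1=0, a2=1, a3=1: formula gives 0, G = 0 ✓
  a1=1, a2=0, a3=0: formula gives 1, G = 1 ✓
  a1=1, a2=0, a3=1: formula gives 0, but G = 1 ✗
A single disagreement suffices: at (1,0,1) they differ, so the formula does not compute G.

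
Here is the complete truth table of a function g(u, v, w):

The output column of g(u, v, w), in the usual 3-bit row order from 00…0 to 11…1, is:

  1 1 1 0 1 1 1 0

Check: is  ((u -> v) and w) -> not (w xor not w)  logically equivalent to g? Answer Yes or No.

Test each input against both g and the formula:
  u=0, v=0, w=0: formula gives 1, g = 1 ✓
  u=0, v=0, w=1: formula gives 0, but g = 1 ✗
A single disagreement suffices: at (0,0,1) they differ, so the formula does not compute g.

No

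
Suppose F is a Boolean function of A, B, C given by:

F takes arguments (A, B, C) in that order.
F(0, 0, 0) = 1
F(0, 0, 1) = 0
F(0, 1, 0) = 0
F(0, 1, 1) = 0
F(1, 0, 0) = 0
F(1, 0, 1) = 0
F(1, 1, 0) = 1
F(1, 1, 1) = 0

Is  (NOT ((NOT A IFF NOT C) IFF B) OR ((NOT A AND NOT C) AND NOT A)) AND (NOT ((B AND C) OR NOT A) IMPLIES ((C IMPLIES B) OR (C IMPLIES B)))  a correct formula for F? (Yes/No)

Test each input against both F and the formula:
  A=0, B=0, C=0: formula gives 1, F = 1 ✓
  A=0, B=0, C=1: formula gives 0, F = 0 ✓
  A=0, B=1, C=0: formula gives 1, but F = 0 ✗
Since they disagree at (0,1,0), the expression is not a correct formula for F.

No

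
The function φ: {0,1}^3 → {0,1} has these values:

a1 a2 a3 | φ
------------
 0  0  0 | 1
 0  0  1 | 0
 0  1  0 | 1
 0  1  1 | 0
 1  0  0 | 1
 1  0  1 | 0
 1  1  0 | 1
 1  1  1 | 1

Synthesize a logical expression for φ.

The 0-rows are (0,0,1), (0,1,1), (1,0,1). Take each as a conjunction (¬a1·¬a2·a3, ¬a1·a2·a3, a1·¬a2·a3), form their disjunction, and complement — that gives a formula that is 1 everywhere φ is.

φ(a1, a2, a3) = ~((((~a1 & ~a2) & a3) | ((~a1 & a2) & a3)) | ((a1 & ~a2) & a3))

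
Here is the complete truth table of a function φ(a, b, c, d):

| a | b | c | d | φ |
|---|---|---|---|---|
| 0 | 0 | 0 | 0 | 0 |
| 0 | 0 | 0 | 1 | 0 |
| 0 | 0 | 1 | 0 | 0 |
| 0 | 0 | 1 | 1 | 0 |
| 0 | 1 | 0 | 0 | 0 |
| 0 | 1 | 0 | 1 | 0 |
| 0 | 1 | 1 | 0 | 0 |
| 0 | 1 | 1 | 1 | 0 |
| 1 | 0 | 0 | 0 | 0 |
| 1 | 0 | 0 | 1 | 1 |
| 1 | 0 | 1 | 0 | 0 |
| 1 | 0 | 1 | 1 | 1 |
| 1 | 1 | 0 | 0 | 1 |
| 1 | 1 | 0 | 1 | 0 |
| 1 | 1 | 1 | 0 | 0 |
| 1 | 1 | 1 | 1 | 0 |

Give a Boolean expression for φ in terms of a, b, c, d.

Collect the rows where φ=1 — (1,0,0,1), (1,0,1,1), (1,1,0,0) — and write one minterm per row: a·¬b·¬c·d, a·¬b·c·d, a·b·¬c·¬d. Their union (logical OR) reproduces the table exactly.

φ(a, b, c, d) = ((((a AND NOT b) AND NOT c) AND d) OR (((a AND NOT b) AND c) AND d)) OR (((a AND b) AND NOT c) AND NOT d)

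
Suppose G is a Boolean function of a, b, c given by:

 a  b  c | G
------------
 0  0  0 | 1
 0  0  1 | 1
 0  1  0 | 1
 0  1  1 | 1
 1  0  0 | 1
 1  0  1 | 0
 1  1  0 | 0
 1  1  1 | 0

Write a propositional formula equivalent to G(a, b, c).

There are just 3 zero rows: (1,0,1), (1,1,0), (1,1,1). Their minterms are a·¬b·c, a·b·¬c, a·b·c; the OR of those covers precisely the 0-outputs, and negating it yields G.

G(a, b, c) = not ((((a and not b) and c) or ((a and b) and not c)) or ((a and b) and c))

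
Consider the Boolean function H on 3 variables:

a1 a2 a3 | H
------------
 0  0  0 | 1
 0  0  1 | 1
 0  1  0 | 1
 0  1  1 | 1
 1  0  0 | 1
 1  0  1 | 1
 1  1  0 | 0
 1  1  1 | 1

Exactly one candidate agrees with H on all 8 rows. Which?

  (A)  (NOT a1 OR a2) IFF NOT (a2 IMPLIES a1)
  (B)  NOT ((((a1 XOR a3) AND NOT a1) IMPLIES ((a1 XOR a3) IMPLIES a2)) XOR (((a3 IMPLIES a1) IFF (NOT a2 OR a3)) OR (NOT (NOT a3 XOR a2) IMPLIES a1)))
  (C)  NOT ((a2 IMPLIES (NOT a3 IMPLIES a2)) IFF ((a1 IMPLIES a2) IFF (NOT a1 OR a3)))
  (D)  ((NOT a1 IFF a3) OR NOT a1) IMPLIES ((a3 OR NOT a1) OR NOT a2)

D

(A) disagrees with H on (0,0,0) (formula → 0, table → 1); rule it out.
(B) disagrees with H on (0,1,0) (formula → 0, table → 1); rule it out.
(C) disagrees with H on (0,0,0) (formula → 0, table → 1); rule it out.
That leaves (D). Evaluating it on every row reproduces the table of H exactly.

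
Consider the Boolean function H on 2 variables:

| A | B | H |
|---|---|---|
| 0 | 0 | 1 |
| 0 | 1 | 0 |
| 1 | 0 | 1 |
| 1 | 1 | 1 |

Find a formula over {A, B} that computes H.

H(A, B) = B -> A

This is B → A (false only at 0,1).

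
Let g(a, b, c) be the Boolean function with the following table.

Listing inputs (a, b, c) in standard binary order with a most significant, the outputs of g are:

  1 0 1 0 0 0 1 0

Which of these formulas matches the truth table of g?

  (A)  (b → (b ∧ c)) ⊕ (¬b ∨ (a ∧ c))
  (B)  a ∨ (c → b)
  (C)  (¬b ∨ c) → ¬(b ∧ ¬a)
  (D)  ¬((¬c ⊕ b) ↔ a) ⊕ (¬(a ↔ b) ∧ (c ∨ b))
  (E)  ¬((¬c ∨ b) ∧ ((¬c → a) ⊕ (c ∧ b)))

(A) disagrees with g on (0,0,0) (formula → 0, table → 1); rule it out.
(B) disagrees with g on (0,1,1) (formula → 1, table → 0); rule it out.
(C) disagrees with g on (0,0,1) (formula → 1, table → 0); rule it out.
(E) disagrees with g on (0,0,1) (formula → 1, table → 0); rule it out.
(D) is the remaining candidate, and it agrees with g on all 8 inputs.

D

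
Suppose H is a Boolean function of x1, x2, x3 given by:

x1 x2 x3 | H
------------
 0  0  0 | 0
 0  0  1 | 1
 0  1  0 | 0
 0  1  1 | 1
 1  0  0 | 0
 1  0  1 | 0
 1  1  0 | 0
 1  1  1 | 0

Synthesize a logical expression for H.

Collect the rows where H=1 — (0,0,1), (0,1,1) — and write one minterm per row: ¬x1·¬x2·x3, ¬x1·x2·x3. Their union (logical OR) reproduces the table exactly.

H(x1, x2, x3) = ((not x1 and not x2) and x3) or ((not x1 and x2) and x3)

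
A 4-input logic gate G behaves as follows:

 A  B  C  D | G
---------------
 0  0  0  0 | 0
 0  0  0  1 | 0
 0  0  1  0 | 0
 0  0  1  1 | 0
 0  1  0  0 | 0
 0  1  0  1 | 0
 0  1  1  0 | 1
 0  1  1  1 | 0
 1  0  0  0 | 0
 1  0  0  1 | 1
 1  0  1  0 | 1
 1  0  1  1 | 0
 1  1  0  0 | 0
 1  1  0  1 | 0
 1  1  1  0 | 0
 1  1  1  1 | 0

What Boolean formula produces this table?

The 1-rows are (0,1,1,0), (1,0,0,1), (1,0,1,0). Each contributes one minterm — ¬A·B·C·¬D; A·¬B·¬C·D; A·¬B·C·¬D — and their disjunction is a sum-of-products form of G.

G(A, B, C, D) = ((((NOT A AND B) AND C) AND NOT D) OR (((A AND NOT B) AND NOT C) AND D)) OR (((A AND NOT B) AND C) AND NOT D)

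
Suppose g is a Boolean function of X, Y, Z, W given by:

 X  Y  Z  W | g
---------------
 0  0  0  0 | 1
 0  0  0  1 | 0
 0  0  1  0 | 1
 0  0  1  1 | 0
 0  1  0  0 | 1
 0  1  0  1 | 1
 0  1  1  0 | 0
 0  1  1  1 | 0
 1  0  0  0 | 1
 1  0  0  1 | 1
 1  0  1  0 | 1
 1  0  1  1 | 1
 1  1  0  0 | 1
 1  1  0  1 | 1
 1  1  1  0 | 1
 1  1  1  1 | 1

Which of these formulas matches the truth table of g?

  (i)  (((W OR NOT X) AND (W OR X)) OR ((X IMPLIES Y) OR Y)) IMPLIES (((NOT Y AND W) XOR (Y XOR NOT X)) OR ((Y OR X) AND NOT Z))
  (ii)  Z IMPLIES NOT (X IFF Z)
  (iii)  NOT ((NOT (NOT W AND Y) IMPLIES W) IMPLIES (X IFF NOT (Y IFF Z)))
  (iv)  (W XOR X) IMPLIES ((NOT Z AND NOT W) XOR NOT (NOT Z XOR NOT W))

i

(ii) fails at (0,0,0,1): the formula yields 1, g is 0.
(iii) fails at (0,0,0,0): the formula yields 0, g is 1.
(iv) fails at (0,0,1,1): the formula yields 1, g is 0.
(i) is the remaining candidate, and it agrees with g on all 16 inputs.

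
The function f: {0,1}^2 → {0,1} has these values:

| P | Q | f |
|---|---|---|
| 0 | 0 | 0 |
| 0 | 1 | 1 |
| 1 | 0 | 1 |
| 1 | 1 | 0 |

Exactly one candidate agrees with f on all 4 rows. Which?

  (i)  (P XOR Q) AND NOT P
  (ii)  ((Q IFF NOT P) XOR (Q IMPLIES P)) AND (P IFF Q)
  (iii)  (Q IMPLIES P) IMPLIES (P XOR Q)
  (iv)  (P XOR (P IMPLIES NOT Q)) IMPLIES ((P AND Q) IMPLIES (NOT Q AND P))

(i) fails at (1,0): the formula yields 0, f is 1.
(ii) fails at (0,0): the formula yields 1, f is 0.
(iv) fails at (0,0): the formula yields 1, f is 0.
That leaves (iii). Evaluating it on every row reproduces the table of f exactly.

iii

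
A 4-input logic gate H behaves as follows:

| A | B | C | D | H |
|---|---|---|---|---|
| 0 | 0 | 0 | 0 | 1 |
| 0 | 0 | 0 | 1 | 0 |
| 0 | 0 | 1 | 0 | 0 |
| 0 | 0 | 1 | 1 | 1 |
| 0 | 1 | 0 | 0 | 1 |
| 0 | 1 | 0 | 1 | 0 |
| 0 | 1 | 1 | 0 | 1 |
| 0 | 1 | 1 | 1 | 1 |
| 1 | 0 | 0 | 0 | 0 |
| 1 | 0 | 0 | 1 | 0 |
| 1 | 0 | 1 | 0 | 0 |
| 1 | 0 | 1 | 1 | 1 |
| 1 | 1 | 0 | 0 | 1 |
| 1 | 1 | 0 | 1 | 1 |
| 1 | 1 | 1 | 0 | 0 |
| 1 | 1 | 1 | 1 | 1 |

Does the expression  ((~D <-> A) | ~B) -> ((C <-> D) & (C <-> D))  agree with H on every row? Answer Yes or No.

Evaluate ((~D <-> A) | ~B) -> ((C <-> D) & (C <-> D)) on each row and compare to H:
  A=0, B=0, C=0, D=0: formula gives 1, H = 1 ✓
  A=0, B=0, C=0, D=1: formula gives 0, H = 0 ✓
  A=0, B=0, C=1, D=0: formula gives 0, H = 0 ✓
  A=0, B=0, C=1, D=1: formula gives 1, H = 1 ✓
  …
  A=1, B=0, C=0, D=0: formula gives 1, but H = 0 ✗
Since they disagree at (1,0,0,0), the expression is not a correct formula for H.

No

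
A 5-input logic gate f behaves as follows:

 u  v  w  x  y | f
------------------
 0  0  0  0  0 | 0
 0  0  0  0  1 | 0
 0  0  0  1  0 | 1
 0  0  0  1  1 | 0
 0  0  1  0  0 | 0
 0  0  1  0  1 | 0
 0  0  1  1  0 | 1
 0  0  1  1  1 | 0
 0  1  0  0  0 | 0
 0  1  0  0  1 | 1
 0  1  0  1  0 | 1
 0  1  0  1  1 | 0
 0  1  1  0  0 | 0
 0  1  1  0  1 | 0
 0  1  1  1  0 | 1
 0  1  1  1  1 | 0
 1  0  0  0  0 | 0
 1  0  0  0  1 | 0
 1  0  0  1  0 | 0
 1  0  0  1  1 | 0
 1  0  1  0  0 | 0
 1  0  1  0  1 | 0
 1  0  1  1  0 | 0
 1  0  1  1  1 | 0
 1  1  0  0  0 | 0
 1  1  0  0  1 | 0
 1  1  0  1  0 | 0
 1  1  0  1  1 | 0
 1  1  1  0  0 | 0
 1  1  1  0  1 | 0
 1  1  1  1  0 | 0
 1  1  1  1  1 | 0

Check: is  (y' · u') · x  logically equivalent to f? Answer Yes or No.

No

Check the formula against f row by row:
  u=0, v=0, w=0, x=0, y=0: formula gives 0, f = 0 ✓
  u=0, v=0, w=0, x=0, y=1: formula gives 0, f = 0 ✓
  u=0, v=0, w=0, x=1, y=0: formula gives 1, f = 1 ✓
  u=0, v=0, w=0, x=1, y=1: formula gives 0, f = 0 ✓
  …
  u=0, v=1, w=0, x=0, y=1: formula gives 0, but f = 1 ✗
Row (0,1,0,0,1) is a counterexample, so the formula is not equivalent to f.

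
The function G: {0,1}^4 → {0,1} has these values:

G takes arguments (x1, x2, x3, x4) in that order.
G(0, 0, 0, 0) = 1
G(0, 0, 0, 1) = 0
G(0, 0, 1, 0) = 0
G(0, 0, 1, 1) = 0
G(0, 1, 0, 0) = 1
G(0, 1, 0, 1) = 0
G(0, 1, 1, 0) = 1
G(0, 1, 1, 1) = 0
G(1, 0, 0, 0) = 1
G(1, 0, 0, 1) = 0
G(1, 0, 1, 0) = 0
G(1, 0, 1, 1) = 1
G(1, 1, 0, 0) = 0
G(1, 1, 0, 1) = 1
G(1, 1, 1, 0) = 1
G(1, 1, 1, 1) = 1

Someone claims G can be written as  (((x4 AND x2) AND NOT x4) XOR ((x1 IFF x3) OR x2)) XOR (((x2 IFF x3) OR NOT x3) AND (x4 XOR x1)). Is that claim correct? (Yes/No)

Check the formula against G row by row:
  x1=0, x2=0, x3=0, x4=0: formula gives 1, G = 1 ✓
  x1=0, x2=0, x3=0, x4=1: formula gives 0, G = 0 ✓
  x1=0, x2=0, x3=1, x4=0: formula gives 0, G = 0 ✓
  x1=0, x2=0, x3=1, x4=1: formula gives 0, G = 0 ✓
  …
  x1=1, x2=0, x3=1, x4=0: formula gives 1, but G = 0 ✗
A single disagreement suffices: at (1,0,1,0) they differ, so the formula does not compute G.

No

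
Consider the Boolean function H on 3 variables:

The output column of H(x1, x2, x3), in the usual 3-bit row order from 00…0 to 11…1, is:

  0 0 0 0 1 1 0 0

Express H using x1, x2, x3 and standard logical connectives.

H(x1, x2, x3) = ((x1 ∧ ¬x2) ∧ ¬x3) ∨ ((x1 ∧ ¬x2) ∧ x3)

H=1 on 2 inputs: (1,0,0), (1,0,1). Reading each as a conjunction of literals (x1·¬x2·¬x3, x1·¬x2·x3) and taking the OR gives the canonical DNF.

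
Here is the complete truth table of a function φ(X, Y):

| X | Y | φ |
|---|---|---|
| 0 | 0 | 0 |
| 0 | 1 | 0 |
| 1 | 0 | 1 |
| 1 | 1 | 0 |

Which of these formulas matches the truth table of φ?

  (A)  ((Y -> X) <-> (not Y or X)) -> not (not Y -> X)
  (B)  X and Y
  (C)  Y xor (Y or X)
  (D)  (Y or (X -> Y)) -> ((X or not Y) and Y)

(A) fails at (0,0): the formula yields 1, φ is 0.
(B) fails at (1,0): the formula yields 0, φ is 1.
(D) fails at (1,1): the formula yields 1, φ is 0.
Only (C) survives; checking it on all 4 rows confirms it matches φ.

C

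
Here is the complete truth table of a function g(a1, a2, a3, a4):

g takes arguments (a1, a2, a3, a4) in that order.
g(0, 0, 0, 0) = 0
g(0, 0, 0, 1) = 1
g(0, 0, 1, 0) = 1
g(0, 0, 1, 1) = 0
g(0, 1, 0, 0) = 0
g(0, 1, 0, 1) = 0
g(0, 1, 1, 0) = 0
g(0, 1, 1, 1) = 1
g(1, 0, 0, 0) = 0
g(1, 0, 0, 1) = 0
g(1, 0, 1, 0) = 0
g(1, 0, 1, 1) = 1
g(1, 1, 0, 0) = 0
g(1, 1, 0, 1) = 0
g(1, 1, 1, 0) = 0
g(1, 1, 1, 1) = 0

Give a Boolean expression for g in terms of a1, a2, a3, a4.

g(a1, a2, a3, a4) = (((((a1' · a2') · a3') · a4) + (((a1' · a2') · a3) · a4')) + (((a1' · a2) · a3) · a4)) + (((a1 · a2') · a3) · a4)

The 1-rows are (0,0,0,1), (0,0,1,0), (0,1,1,1), (1,0,1,1). Each contributes one minterm — ¬a1·¬a2·¬a3·a4; ¬a1·¬a2·a3·¬a4; ¬a1·a2·a3·a4; a1·¬a2·a3·a4 — and their disjunction is a sum-of-products form of g.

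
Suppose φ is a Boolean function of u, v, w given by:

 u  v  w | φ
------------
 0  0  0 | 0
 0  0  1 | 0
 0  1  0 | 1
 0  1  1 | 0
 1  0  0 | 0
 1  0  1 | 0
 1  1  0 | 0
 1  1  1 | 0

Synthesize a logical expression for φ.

Only row (0,1,0) gives 1. That row's minterm ¬u·v·¬w is φ directly.

φ(u, v, w) = (not u and v) and not w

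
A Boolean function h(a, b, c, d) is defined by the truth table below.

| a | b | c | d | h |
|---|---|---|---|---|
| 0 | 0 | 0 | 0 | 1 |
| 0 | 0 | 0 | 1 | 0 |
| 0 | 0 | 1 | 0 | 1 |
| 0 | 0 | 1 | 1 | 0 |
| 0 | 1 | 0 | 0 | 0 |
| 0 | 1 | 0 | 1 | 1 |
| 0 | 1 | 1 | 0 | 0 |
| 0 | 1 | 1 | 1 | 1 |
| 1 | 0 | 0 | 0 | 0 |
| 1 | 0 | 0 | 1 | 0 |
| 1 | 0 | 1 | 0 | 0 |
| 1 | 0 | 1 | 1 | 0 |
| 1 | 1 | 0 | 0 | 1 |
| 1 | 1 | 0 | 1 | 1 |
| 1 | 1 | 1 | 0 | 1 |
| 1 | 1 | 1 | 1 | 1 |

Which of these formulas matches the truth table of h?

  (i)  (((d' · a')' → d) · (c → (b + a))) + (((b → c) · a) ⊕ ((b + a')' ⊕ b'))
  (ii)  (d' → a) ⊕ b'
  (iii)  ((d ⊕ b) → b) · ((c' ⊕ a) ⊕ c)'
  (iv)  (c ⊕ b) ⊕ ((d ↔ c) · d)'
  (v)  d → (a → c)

ii

(i) fails at (0,0,0,1): the formula yields 1, h is 0.
(iii) fails at (0,0,0,0): the formula yields 0, h is 1.
(iv) fails at (0,0,0,1): the formula yields 1, h is 0.
(v) fails at (0,0,0,1): the formula yields 1, h is 0.
(ii) is the remaining candidate, and it agrees with h on all 16 inputs.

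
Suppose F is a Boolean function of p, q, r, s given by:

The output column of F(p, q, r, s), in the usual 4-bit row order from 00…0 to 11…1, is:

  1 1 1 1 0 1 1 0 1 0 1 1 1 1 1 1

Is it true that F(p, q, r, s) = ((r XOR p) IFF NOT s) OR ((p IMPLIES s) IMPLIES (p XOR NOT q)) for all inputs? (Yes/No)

Check the formula against F row by row:
  p=0, q=0, r=0, s=0: formula gives 1, F = 1 ✓
  p=0, q=0, r=0, s=1: formula gives 1, F = 1 ✓
  p=0, q=0, r=1, s=0: formula gives 1, F = 1 ✓
  p=0, q=0, r=1, s=1: formula gives 1, F = 1 ✓
  … (the remaining 12 rows also agree.)
Every row agrees, so the formula is equivalent.

Yes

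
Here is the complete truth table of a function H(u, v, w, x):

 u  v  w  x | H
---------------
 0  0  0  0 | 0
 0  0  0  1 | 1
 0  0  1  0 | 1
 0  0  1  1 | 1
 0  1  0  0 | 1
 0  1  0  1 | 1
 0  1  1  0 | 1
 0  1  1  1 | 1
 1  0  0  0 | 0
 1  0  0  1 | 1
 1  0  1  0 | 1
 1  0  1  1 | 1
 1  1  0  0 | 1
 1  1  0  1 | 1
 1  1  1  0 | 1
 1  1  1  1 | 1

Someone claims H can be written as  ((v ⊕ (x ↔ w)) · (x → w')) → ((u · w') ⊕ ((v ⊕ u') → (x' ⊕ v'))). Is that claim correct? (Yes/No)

Check the formula against H row by row:
  u=0, v=0, w=0, x=0: formula gives 0, H = 0 ✓
  u=0, v=0, w=0, x=1: formula gives 1, H = 1 ✓
  u=0, v=0, w=1, x=0: formula gives 1, H = 1 ✓
  u=0, v=0, w=1, x=1: formula gives 1, H = 1 ✓
  …and likewise for the remaining 12 rows.
All 16 rows match — the expression computes H exactly.

Yes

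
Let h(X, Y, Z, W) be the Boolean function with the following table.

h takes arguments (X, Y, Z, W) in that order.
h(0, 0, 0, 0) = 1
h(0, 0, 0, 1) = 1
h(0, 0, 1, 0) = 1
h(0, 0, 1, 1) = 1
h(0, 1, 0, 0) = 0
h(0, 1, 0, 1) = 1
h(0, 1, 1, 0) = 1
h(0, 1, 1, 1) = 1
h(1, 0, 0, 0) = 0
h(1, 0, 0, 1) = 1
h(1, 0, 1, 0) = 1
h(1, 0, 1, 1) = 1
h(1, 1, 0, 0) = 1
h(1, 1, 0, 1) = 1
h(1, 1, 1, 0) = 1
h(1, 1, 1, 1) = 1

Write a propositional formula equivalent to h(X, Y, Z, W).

h(X, Y, Z, W) = ~((((~X & Y) & ~Z) & ~W) | (((X & ~Y) & ~Z) & ~W))

h is 0 on only 2 rows — (0,1,0,0), (1,0,0,0). Writing each as a minterm (¬X·Y·¬Z·¬W, X·¬Y·¬Z·¬W) and OR-ing them characterizes exactly where h=0, so h is the negation of that disjunction.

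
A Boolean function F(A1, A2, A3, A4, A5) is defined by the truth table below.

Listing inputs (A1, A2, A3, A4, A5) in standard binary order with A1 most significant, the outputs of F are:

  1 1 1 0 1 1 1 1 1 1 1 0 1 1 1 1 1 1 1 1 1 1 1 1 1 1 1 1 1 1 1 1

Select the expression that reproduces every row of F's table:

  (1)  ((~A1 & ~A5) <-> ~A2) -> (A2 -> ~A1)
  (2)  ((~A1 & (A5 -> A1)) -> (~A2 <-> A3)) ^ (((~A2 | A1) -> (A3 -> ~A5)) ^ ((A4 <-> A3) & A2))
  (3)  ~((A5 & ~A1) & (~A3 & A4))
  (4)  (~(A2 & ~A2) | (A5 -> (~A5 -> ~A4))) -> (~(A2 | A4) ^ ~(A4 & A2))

3

(1) fails at (0,0,0,1,1): the formula yields 1, F is 0.
(2) fails at (0,0,0,0,1): the formula yields 0, F is 1.
(4) fails at (0,0,0,0,0): the formula yields 0, F is 1.
(3) is the remaining candidate, and it agrees with F on all 32 inputs.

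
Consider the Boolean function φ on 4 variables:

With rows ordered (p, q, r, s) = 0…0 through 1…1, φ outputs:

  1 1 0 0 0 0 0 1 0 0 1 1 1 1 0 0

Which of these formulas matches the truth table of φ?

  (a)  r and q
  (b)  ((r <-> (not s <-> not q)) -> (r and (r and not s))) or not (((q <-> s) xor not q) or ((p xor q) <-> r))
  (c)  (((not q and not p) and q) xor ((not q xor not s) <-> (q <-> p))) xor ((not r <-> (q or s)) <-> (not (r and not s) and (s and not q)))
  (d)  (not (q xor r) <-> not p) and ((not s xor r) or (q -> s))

d

(a) disagrees with φ on (0,0,0,0) (formula → 0, table → 1); rule it out.
(b) disagrees with φ on (0,0,0,1) (formula → 0, table → 1); rule it out.
(c) disagrees with φ on (0,0,0,1) (formula → 0, table → 1); rule it out.
That leaves (d). Evaluating it on every row reproduces the table of φ exactly.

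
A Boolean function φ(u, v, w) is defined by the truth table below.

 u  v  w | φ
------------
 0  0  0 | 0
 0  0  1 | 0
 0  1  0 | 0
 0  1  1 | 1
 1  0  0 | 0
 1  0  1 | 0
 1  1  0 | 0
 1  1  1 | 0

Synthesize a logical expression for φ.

φ(u, v, w) = (not u and v) and w

φ is 1 on exactly one input, (0,1,1), whose minterm is ¬u·v·w. So φ is just that conjunction.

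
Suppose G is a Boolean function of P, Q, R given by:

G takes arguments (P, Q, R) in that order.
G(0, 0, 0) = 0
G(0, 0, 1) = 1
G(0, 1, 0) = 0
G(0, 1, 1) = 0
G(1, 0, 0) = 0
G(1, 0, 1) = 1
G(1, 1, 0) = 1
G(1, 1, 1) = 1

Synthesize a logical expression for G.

G(P, Q, R) = ((((¬P ∧ ¬Q) ∧ R) ∨ ((P ∧ ¬Q) ∧ R)) ∨ ((P ∧ Q) ∧ ¬R)) ∨ ((P ∧ Q) ∧ R)

The 1-rows are (0,0,1), (1,0,1), (1,1,0), (1,1,1). Each contributes one minterm — ¬P·¬Q·R; P·¬Q·R; P·Q·¬R; P·Q·R — and their disjunction is a sum-of-products form of G.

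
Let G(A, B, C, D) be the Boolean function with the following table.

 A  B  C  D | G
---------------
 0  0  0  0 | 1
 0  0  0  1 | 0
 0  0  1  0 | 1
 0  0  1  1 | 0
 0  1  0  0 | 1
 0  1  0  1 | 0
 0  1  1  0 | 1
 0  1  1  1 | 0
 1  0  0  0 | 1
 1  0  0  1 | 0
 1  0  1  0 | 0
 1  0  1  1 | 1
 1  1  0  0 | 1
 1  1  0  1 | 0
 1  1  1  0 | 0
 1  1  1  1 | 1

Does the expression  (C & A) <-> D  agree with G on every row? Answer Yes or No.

Yes

Test each input against both G and the formula:
  A=0, B=0, C=0, D=0: formula gives 1, G = 1 ✓
  A=0, B=0, C=0, D=1: formula gives 0, G = 0 ✓
  A=0, B=0, C=1, D=0: formula gives 1, G = 1 ✓
  A=0, B=0, C=1, D=1: formula gives 0, G = 0 ✓
  …and likewise for the remaining 12 rows.
No disagreement on any input; they are logically equivalent.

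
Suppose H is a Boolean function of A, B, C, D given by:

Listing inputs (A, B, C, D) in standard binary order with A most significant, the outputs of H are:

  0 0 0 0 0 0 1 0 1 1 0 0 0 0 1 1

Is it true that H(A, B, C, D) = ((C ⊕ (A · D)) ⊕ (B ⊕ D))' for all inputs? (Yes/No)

No

Check the formula against H row by row:
  A=0, B=0, C=0, D=0: formula gives 1, but H = 0 ✗
A single disagreement suffices: at (0,0,0,0) they differ, so the formula does not compute H.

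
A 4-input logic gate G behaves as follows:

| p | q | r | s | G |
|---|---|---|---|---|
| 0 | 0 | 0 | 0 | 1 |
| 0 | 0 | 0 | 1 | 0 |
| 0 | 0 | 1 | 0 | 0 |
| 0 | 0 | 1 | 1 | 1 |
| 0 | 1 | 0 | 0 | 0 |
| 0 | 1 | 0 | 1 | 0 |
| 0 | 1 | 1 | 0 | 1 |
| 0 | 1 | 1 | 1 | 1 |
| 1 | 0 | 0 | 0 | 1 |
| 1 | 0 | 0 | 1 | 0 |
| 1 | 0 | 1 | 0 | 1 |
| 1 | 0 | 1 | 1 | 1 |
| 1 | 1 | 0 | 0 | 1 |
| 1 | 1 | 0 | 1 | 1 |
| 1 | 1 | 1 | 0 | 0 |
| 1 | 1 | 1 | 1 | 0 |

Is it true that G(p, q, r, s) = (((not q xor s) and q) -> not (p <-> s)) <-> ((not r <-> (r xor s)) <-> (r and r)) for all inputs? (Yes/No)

No

Check the formula against G row by row:
  p=0, q=0, r=0, s=0: formula gives 1, G = 1 ✓
  p=0, q=0, r=0, s=1: formula gives 0, G = 0 ✓
  p=0, q=0, r=1, s=0: formula gives 0, G = 0 ✓
  p=0, q=0, r=1, s=1: formula gives 1, G = 1 ✓
  p=0, q=1, r=0, s=0: formula gives 1, but G = 0 ✗
Since they disagree at (0,1,0,0), the expression is not a correct formula for G.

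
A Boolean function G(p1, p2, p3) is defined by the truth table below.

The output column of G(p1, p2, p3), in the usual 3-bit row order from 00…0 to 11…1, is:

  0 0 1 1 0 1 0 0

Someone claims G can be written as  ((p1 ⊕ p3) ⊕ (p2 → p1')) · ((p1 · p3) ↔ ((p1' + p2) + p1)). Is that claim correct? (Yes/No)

No

Test each input against both G and the formula:
  p1=0, p2=0, p3=0: formula gives 0, G = 0 ✓
  p1=0, p2=0, p3=1: formula gives 0, G = 0 ✓
  p1=0, p2=1, p3=0: formula gives 0, but G = 1 ✗
A single disagreement suffices: at (0,1,0) they differ, so the formula does not compute G.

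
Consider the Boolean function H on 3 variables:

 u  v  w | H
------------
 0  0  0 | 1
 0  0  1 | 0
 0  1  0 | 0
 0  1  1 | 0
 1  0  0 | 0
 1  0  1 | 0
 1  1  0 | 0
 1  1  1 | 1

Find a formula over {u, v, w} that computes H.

H(u, v, w) = ((not u and not v) and not w) or ((u and v) and w)

The 1-rows are (0,0,0), (1,1,1). Each contributes one minterm — ¬u·¬v·¬w; u·v·w — and their disjunction is a sum-of-products form of H.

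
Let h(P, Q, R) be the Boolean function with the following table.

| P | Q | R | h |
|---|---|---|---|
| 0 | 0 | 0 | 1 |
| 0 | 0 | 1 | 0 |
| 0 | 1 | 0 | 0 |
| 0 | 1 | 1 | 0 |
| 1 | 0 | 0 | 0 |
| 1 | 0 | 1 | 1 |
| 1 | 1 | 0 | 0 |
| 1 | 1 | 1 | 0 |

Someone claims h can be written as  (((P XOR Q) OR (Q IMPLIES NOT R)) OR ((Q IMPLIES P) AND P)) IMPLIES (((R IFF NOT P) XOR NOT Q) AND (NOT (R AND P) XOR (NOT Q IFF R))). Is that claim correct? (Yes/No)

Evaluate (((P XOR Q) OR (Q IMPLIES NOT R)) OR ((Q IMPLIES P) AND P)) IMPLIES (((R IFF NOT P) XOR NOT Q) AND (NOT (R AND P) XOR (NOT Q IFF R))) on each row and compare to h:
  P=0, Q=0, R=0: formula gives 1, h = 1 ✓
  P=0, Q=0, R=1: formula gives 0, h = 0 ✓
  P=0, Q=1, R=0: formula gives 0, h = 0 ✓
  P=0, Q=1, R=1: formula gives 1, but h = 0 ✗
Since they disagree at (0,1,1), the expression is not a correct formula for h.

No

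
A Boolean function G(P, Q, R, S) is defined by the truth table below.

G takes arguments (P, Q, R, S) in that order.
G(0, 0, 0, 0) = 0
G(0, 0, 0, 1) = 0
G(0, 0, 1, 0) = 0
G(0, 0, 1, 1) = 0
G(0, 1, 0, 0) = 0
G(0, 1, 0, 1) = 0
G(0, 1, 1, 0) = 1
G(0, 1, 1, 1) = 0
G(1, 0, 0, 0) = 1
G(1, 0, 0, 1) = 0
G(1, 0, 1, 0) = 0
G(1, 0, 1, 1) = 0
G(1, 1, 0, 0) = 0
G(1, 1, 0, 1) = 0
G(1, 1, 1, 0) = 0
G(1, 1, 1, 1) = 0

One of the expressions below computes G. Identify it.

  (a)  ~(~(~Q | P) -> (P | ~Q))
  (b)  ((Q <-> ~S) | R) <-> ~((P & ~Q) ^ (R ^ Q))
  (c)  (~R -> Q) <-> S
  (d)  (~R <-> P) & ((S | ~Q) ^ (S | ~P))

(a) disagrees with G on (0,1,0,0) (formula → 1, table → 0); rule it out.
(b) disagrees with G on (0,0,0,1) (formula → 1, table → 0); rule it out.
(c) disagrees with G on (0,0,0,0) (formula → 1, table → 0); rule it out.
That leaves (d). Evaluating it on every row reproduces the table of G exactly.

d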